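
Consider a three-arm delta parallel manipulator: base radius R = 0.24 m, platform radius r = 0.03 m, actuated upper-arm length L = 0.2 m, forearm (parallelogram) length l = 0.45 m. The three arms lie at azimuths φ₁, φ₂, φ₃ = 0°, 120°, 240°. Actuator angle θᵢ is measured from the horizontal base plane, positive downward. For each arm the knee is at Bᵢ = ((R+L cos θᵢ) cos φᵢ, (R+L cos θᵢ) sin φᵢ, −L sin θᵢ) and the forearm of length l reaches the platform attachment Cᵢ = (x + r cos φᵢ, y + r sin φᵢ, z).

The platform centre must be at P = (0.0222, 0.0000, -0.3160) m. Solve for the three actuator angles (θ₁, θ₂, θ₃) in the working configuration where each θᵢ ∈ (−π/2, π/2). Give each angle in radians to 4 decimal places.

θ₁ = 0.3489, θ₂ = 0.5236, θ₃ = 0.5236

rotate P by −φ1: (0.0222, 0.0000, -0.3160)
  e−x'=0.1878;  (l²−L²−(e−x')²−y'²−z²)/2L = 0.0684
  θ1 = atan2(B,A) + arccos(C/0.3676) = 0.3489
arm 2 (φ=120.0°): x'=-0.0111, y'=-0.0192
  e−x'=0.2211;  (l²−L²−(e−x')²−y'²−z²)/2L = 0.0335
  √(A²+B²)=0.3857;  θ2 = -0.9603+1.4839 ≈ 0.5236
rotate P by −φ3: (-0.0111, 0.0192, -0.3160)
  A=0.2211, B=-0.3160, C=(l²−L²−A²−y'²−z²)/(2L)=0.0335
  θ3 = atan2(B,A) + arccos(C/0.3857) = 0.5236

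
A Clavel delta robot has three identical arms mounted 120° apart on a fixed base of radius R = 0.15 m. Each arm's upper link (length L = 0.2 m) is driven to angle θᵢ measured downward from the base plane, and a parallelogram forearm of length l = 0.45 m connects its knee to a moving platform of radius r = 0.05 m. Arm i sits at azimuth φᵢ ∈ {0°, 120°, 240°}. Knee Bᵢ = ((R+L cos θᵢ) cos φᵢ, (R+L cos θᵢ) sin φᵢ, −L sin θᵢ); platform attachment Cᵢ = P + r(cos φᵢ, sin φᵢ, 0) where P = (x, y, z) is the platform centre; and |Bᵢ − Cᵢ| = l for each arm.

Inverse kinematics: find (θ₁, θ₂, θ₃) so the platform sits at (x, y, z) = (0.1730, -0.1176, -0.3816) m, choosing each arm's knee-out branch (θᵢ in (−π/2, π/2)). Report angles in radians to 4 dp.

rotate P by −φ1: (0.1730, -0.1176, -0.3816)
  A cos θ + B sin θ = C:  -0.0730·cos θ + -0.3816·sin θ = -0.0057
  γ=atan2(-0.3816,-0.0730)=-1.7598;  ψ=arccos(-0.0147)=1.5855;  θ1=γ+ψ≈-0.1744
rotate P by −φ2: (-0.1883, -0.0910, -0.3816)
  A=0.2883, B=-0.3816, C=(l²−L²−A²−y'²−z²)/(2L)=-0.1864
  √(A²+B²)=0.4783;  θ2 = -0.9237+1.9710 ≈ 1.0473
arm 3 (φ=240.0°): x'=0.0153, y'=0.2086
  A=0.0847, B=-0.3816, C=(l²−L²−A²−y'²−z²)/(2L)=-0.0845
  √(A²+B²)=0.3909;  θ3 = -1.3525+1.7888 ≈ 0.4363

θ₁ = -0.1744, θ₂ = 1.0473, θ₃ = 0.4363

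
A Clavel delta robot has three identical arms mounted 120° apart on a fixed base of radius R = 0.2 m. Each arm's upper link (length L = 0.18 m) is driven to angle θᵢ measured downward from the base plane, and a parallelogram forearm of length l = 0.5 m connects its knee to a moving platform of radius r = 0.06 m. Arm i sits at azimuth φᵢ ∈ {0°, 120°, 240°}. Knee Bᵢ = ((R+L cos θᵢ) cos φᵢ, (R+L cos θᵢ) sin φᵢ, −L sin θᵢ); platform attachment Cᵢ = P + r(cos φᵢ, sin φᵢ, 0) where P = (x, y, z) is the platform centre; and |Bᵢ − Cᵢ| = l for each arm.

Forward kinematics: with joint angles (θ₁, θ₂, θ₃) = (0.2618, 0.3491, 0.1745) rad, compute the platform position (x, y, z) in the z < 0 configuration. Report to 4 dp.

φ1=0.0°: virtual centre (0.3139, 0.0000, -0.0466), radius l
O2 = (0.3091·cos120.0°, 0.3091·sin120.0°, -0.0616) = (-0.1546, 0.2677, -0.0616)
arm 3 at φ=240.0°: (R−r)+L cos θ3 = 0.3173;  O3 = (-0.1586, -0.2748, -0.0313)
|O₂|²−|O₁|² = -0.0013;  |O₃|²−|O₁|² = 0.0010
[-0.9369 0.5355 -0.0300]·P = -0.0013;  [-0.9450 -0.5495 0.0307]·P = 0.0010
Cramer: x(z) = 0.0002-0.0000z;  y(z) = -0.0021+0.0559z
into |P−O₁|² = l²: 1.0031z² + 0.0930z + -0.1494 = 0;  Δ = 0.6083;  z = -0.4351 or 0.3424 → z<0 root = -0.4351
x = 0.0002, y = -0.0264

(0.0002, -0.0264, -0.4351)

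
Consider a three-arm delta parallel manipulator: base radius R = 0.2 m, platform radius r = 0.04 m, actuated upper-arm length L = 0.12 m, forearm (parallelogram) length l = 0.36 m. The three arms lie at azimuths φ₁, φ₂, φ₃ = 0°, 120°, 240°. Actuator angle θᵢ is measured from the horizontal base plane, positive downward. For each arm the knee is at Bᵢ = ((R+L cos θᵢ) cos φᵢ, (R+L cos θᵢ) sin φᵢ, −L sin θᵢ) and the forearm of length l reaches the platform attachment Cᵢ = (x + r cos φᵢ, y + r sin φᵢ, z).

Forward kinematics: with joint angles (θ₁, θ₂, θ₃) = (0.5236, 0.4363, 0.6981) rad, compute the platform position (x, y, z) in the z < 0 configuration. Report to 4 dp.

centre 1 = (0.2639·cos0.0°, 0.2639·sin0.0°, -0.0600) = (0.2639, 0.0000, -0.0600)
φ2=120.0°: virtual centre (-0.1344, 0.2328, -0.0507), radius l
φ3=240.0°: virtual centre (-0.1260, -0.2182, -0.0771), radius l
eliminate P² terms by subtracting sphere 1 from 2 and 3
linear system: -0.7966x+0.4655y = 0.0015−0.0186z; -0.7798x+-0.4364y = -0.0038−-0.0343z
det = 0.7106;  x = 0.0016+-0.0110z,  y = 0.0060+-0.0588z
quadratic in z: (1.0036)z²+(0.1251)z+(-0.0571)=0, √Δ=0.4950 → z ∈ {-0.3089, 0.1843}; z = -0.3089 (taking z<0)
x = 0.0050, y = 0.0242

(0.0050, 0.0242, -0.3089)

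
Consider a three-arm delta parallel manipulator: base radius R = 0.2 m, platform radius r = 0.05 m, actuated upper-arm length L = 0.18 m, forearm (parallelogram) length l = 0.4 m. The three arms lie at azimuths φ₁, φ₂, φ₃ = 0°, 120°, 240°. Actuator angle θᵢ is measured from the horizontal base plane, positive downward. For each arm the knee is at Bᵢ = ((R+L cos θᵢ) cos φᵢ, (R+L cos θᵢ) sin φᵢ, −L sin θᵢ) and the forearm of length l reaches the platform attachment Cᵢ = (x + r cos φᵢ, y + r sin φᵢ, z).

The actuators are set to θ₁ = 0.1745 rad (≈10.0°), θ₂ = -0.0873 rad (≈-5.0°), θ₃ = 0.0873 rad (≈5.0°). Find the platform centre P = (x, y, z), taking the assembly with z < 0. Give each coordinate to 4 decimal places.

φ1=0.0°: virtual centre (0.3273, 0.0000, -0.0313), radius l
arm 2 at φ=120.0°: ρ2 = 0.3293;  centre 2 = (-0.1647, 0.2852, 0.0157)
centre 3 = (0.3293·cos240.0°, 0.3293·sin240.0°, -0.0157) = (-0.1647, -0.2852, -0.0157)
eliminate P² terms by subtracting sphere 1 from 2 and 3
linear system: -0.9838x+0.5704y = 0.0006−0.0939z; -0.9838x+-0.5704y = 0.0006−0.0311z
det = 1.1224;  x = -0.0006+0.0635z,  y = 0.0000+-0.0550z
into |P−centre ₁|² = l²: 1.0071z² + 0.0208z + -0.0515 = 0;  Δ = 0.2079;  z = -0.2367 or 0.2161 → z<0 root = -0.2367
x = -0.0157, y = 0.0130

(-0.0157, 0.0130, -0.2367)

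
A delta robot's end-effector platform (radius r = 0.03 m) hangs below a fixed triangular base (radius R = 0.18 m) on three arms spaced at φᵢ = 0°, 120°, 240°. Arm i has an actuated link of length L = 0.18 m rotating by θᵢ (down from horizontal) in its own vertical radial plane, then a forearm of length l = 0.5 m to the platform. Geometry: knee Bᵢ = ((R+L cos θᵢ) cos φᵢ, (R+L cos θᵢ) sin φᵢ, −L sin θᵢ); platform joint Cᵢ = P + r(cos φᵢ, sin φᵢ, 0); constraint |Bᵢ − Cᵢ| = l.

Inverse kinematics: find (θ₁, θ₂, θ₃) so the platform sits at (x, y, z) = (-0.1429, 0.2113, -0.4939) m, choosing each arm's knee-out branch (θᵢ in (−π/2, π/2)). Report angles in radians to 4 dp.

φ1=0.0° → target in arm frame (-0.1429, 0.2113)
  A=0.2929, B=-0.4939, C=(l²−L²−A²−y'²−z²)/(2L)=-0.4355
  θ1 = atan2(B,A) + arccos(C/0.5742) = 1.3961
arm 2 (φ=120.0°): x'=0.2544, y'=0.0181
  e−x'=-0.1044;  (l²−L²−(e−x')²−y'²−z²)/2L = -0.1044
  γ=atan2(-0.4939,-0.1044)=-1.7792;  ψ=arccos(-0.2067)=1.7790;  θ2=γ+ψ≈-0.0001
rotate P by −φ3: (-0.1115, -0.2294, -0.4939)
  A=0.2615, B=-0.4939, C=(l²−L²−A²−y'²−z²)/(2L)=-0.4094
  γ=atan2(-0.4939,0.2615)=-1.0838;  ψ=arccos(-0.7325)=2.3927;  θ3=γ+ψ≈1.3089

θ₁ = 1.3961, θ₂ = -0.0001, θ₃ = 1.3089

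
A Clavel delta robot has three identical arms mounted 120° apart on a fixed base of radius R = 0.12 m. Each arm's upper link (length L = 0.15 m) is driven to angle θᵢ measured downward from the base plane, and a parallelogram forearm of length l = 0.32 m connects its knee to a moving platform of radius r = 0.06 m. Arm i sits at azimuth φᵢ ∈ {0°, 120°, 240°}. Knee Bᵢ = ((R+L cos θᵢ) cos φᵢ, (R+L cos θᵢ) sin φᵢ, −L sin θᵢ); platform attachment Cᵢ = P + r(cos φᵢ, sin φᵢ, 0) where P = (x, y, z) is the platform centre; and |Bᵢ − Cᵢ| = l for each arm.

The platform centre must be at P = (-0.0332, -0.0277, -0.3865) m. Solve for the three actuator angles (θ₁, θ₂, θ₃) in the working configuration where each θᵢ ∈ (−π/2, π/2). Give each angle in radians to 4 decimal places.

θ₁ = 0.9598, θ₂ = 0.8728, θ₃ = 0.6982

φ1=0.0° → target in arm frame (-0.0332, -0.0277)
  e−x'=0.0932;  (l²−L²−(e−x')²−y'²−z²)/2L = -0.2631
  √(A²+B²)=0.3976;  θ1 = -1.3342+2.2940 ≈ 0.9598
arm 2 (φ=120.0°): x'=-0.0074, y'=0.0426
  A cos θ + B sin θ = C:  0.0674·cos θ + -0.3865·sin θ = -0.2528
  γ=atan2(-0.3865,0.0674)=-1.3982;  ψ=arccos(-0.6443)=2.2710;  θ2=γ+ψ≈0.8728
φ3=240.0° → target in arm frame (0.0406, -0.0149)
  e−x'=0.0194;  (l²−L²−(e−x')²−y'²−z²)/2L = -0.2336
  √(A²+B²)=0.3870;  θ3 = -1.5206+2.2189 ≈ 0.6982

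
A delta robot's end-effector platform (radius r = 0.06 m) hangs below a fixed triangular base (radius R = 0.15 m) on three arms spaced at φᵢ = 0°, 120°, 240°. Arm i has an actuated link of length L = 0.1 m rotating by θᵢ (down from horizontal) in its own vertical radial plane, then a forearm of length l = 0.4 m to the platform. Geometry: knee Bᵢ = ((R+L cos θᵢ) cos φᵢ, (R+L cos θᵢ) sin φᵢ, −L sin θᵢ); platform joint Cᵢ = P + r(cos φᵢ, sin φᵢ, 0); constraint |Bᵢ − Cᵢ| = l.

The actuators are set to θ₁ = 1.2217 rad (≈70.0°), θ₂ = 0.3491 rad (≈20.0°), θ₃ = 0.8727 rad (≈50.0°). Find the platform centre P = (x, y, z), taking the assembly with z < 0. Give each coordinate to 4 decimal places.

(-0.0935, 0.0656, -0.4231)

φ1=0.0°: virtual centre (0.1242, 0.0000, -0.0940), radius l
φ2=120.0°: virtual centre (-0.0920, 0.1593, -0.0342), radius l
centre 3 = (0.1543·cos240.0°, 0.1543·sin240.0°, -0.0766) = (-0.0771, -0.1336, -0.0766)
subtract pairs → two planes through P
[-0.4324 0.3186 0.1195]·P = 0.0108;  [-0.4027 -0.2672 0.0347]·P = 0.0054
det = 0.2439;  x = -0.0189+0.1764z,  y = 0.0082+-0.1358z
sphere 1 gives Az²+Bz+C=0 with A=1.0495, B=0.1353, C=-0.1306;  B²−4AC=0.5667;  roots -0.4231, 0.2942;  negative root z = -0.4231
x = -0.0935, y = 0.0656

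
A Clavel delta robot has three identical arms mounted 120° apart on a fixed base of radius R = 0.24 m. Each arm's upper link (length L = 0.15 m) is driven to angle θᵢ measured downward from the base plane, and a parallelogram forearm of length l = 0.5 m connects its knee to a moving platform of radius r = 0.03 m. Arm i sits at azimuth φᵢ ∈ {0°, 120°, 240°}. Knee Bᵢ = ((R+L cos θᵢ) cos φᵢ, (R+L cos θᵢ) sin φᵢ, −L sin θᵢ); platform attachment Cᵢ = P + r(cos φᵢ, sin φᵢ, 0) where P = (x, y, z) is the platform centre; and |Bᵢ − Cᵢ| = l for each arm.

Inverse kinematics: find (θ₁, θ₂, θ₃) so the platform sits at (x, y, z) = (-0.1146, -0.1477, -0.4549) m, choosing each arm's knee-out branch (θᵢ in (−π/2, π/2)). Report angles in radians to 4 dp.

θ₁ = 1.3090, θ₂ = 1.1347, θ₃ = -0.0873

rotate P by −φ1: (-0.1146, -0.1477, -0.4549)
  A=0.3246, B=-0.4549, C=(l²−L²−A²−y'²−z²)/(2L)=-0.3554
  θ1 = atan2(B,A) + arccos(C/0.5588) = 1.3090
φ2=120.0° → target in arm frame (-0.0706, 0.1731)
  A cos θ + B sin θ = C:  0.2806·cos θ + -0.4549·sin θ = -0.2938
  θ2 = atan2(B,A) + arccos(C/0.5345) = 1.1347
rotate P by −φ3: (0.1852, -0.0254, -0.4549)
  A=0.0248, B=-0.4549, C=(l²−L²−A²−y'²−z²)/(2L)=0.0644
  √(A²+B²)=0.4556;  θ3 = -1.5164+1.4291 ≈ -0.0873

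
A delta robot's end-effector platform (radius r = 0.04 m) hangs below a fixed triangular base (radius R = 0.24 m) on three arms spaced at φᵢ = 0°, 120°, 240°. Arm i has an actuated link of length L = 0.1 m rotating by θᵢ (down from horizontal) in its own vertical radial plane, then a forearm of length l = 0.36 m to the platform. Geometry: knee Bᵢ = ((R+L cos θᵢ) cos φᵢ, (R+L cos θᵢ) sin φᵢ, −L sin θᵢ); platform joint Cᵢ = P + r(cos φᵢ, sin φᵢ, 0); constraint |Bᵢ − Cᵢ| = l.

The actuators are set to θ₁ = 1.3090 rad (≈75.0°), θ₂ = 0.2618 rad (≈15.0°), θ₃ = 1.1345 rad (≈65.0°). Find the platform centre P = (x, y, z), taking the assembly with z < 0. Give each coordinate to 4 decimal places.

(-0.0534, 0.0638, -0.3146)

arm 1 at φ=0.0°: ρ1 = 0.2259;  O1 = (0.2259, 0.0000, -0.0966)
arm 2 at φ=120.0°: ρ2 = 0.2966;  O2 = (-0.1483, 0.2569, -0.0259)
O3 = (0.2423·cos240.0°, 0.2423·sin240.0°, -0.0906) = (-0.1211, -0.2098, -0.0906)
eliminate P² terms by subtracting sphere 1 from 2 and 3
plane₁₂: -0.7484x+0.5137y+0.1414z = 0.0283
Cramer: x(z) = -0.0227+0.0976z;  y(z) = 0.0220-0.1331z
quadratic in z: (1.0272)z²+(0.1388)z+(-0.0580)=0, √Δ=0.5075 → z ∈ {-0.3146, 0.1794}; z = -0.3146 (taking z<0)
x = -0.0534, y = 0.0638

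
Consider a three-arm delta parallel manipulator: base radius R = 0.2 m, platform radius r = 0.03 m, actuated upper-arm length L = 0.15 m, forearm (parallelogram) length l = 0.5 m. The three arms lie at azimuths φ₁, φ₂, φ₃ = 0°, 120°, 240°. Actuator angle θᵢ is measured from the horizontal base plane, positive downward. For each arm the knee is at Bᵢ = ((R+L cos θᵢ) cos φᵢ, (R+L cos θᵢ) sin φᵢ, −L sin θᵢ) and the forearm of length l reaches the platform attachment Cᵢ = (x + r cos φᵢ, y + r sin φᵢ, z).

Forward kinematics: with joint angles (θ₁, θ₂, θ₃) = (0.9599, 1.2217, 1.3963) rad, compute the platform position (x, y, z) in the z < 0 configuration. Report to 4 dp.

(0.0577, 0.0248, -0.5812)

S1 = (0.2560·cos0.0°, 0.2560·sin0.0°, -0.1229) = (0.2560, 0.0000, -0.1229)
arm 2 at φ=120.0°: (R−r)+L cos θ2 = 0.2213;  S2 = (-0.1107, 0.1917, -0.1410)
S3 = (0.1960·cos240.0°, 0.1960·sin240.0°, -0.1477) = (-0.0980, -0.1698, -0.1477)
|S₂|²−|S₁|² = -0.0118;  |S₃|²−|S₁|² = -0.0204
linear system: -0.7334x+0.3833y = -0.0118−-0.0362z; -0.7081x+-0.3396y = -0.0204−-0.0497z
Cramer: x(z) = 0.0227-0.0602z;  y(z) = 0.0127-0.0208z
sphere 1 gives Az²+Bz+C=0 with A=1.0041, B=0.2733, C=-0.1803;  B²−4AC=0.7989;  roots -0.5812, 0.3090;  negative root z = -0.5812
x = 0.0577, y = 0.0248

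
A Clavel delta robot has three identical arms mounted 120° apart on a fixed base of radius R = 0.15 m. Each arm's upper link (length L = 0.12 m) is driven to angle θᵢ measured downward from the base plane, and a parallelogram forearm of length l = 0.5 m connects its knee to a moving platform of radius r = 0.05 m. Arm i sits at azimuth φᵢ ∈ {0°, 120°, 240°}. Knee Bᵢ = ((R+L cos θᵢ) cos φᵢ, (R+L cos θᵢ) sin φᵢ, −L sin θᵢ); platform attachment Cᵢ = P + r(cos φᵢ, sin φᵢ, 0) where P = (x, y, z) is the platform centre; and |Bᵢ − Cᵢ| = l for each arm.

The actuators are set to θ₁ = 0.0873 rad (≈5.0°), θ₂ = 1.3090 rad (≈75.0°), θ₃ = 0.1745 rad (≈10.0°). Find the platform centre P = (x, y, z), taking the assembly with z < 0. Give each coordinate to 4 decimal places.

S1 = (0.2195·cos0.0°, 0.2195·sin0.0°, -0.0105) = (0.2195, 0.0000, -0.0105)
arm 2 at φ=120.0°: ρ2 = 0.1311;  S2 = (-0.0655, 0.1135, -0.1159)
arm 3 at φ=240.0°: ρ3 = 0.2182;  S3 = (-0.1091, -0.1889, -0.0208)
eliminate P² terms by subtracting sphere 1 from 2 and 3
linear system: -0.5701x+0.2270y = -0.0177−-0.2109z; -0.6573x+-0.3779y = -0.0003−-0.0207z
det = 0.3647;  x = 0.0185+-0.2315z,  y = -0.0315+0.3477z
sphere 1 gives Az²+Bz+C=0 with A=1.1745, B=0.0921, C=-0.2085;  B²−4AC=0.9879;  roots -0.4624, 0.3839;  negative root z = -0.4624
x = 0.1255, y = -0.1922

(0.1255, -0.1922, -0.4624)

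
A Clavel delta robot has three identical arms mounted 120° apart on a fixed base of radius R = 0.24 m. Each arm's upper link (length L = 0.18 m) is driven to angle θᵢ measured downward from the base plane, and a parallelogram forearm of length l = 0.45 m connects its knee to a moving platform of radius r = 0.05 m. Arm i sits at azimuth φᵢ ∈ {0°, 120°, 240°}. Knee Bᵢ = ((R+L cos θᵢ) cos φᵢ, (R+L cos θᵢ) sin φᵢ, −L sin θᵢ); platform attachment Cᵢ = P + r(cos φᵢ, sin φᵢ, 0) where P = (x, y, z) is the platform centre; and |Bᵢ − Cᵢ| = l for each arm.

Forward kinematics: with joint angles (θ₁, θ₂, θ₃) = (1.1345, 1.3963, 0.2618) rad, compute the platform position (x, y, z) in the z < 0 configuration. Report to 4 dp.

(-0.0433, -0.1626, -0.4466)

centre 1 = (0.2661·cos0.0°, 0.2661·sin0.0°, -0.1631) = (0.2661, 0.0000, -0.1631)
φ2=120.0°: virtual centre (-0.1106, 0.1916, -0.1773), radius l
centre 3 = (0.3639·cos240.0°, 0.3639·sin240.0°, -0.0466) = (-0.1819, -0.3151, -0.0466)
eliminate P² terms by subtracting sphere 1 from 2 and 3
linear system: -0.7534x+0.3832y = -0.0170−-0.0283z; -0.8960x+-0.6302y = 0.0372−0.2331z
det = 0.8182;  x = -0.0043+0.0874z,  y = -0.0529+0.2456z
into |P−centre ₁|² = l²: 1.0680z² + 0.2530z + -0.1000 = 0;  Δ = 0.4912;  z = -0.4466 or 0.2097 → z<0 root = -0.4466
x = -0.0433, y = -0.1626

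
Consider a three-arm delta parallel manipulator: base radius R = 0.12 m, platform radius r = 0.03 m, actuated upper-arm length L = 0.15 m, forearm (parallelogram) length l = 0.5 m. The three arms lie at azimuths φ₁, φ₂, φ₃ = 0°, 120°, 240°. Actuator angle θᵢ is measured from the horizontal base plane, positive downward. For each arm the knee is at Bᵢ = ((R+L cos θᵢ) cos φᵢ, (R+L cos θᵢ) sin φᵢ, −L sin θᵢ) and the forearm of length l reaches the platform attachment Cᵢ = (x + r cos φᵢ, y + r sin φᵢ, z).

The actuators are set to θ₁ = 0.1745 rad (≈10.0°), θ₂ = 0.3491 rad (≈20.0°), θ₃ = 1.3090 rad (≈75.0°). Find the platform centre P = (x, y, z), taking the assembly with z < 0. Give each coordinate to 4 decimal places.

(0.1473, 0.1968, -0.4767)

φ1=0.0°: virtual centre (0.2377, 0.0000, -0.0260), radius l
φ2=120.0°: virtual centre (-0.1155, 0.2000, -0.0513), radius l
centre 3 = (0.1288·cos240.0°, 0.1288·sin240.0°, -0.1449) = (-0.0644, -0.1116, -0.1449)
subtract pairs → two planes through P
linear system: -0.7064x+0.4000y = -0.0012−-0.0505z; -0.6043x+-0.2231y = -0.0196−-0.2377z
det = 0.3993;  x = 0.0203+-0.2663z,  y = 0.0328+-0.3440z
quadratic in z: (1.1893)z²+(0.1453)z+(-0.2010)=0, √Δ=0.9885 → z ∈ {-0.4767, 0.3545}; z = -0.4767 (taking z<0)
x = 0.1473, y = 0.1968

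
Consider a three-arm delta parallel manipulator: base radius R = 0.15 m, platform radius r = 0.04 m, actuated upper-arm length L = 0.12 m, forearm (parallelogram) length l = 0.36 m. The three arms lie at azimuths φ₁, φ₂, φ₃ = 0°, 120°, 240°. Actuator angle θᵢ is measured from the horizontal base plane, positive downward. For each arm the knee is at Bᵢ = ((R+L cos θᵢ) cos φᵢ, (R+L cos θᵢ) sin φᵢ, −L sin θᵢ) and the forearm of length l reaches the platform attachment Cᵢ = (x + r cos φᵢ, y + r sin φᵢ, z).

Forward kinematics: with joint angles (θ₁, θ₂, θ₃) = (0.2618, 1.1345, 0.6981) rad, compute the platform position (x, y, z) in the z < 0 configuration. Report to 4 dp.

arm 1 at φ=0.0°: ρ1 = 0.2259;  S1 = (0.2259, 0.0000, -0.0311)
arm 2 at φ=120.0°: ρ2 = 0.1607;  S2 = (-0.0804, 0.1392, -0.1088)
arm 3 at φ=240.0°: ρ3 = 0.2019;  S3 = (-0.1010, -0.1749, -0.0771)
|S₂|²−|S₁|² = -0.0143;  |S₃|²−|S₁|² = -0.0053
plane₁₂: -0.6125x+0.2784y+-0.1554z = -0.0143
Cramer: x(z) = 0.0164-0.2019z;  y(z) = -0.0155+0.1140z
sphere 1 gives Az²+Bz+C=0 with A=1.0538, B=0.1432, C=-0.0845;  B²−4AC=0.3766;  roots -0.3591, 0.2232;  negative root z = -0.3591
x = 0.0889, y = -0.0564

(0.0889, -0.0564, -0.3591)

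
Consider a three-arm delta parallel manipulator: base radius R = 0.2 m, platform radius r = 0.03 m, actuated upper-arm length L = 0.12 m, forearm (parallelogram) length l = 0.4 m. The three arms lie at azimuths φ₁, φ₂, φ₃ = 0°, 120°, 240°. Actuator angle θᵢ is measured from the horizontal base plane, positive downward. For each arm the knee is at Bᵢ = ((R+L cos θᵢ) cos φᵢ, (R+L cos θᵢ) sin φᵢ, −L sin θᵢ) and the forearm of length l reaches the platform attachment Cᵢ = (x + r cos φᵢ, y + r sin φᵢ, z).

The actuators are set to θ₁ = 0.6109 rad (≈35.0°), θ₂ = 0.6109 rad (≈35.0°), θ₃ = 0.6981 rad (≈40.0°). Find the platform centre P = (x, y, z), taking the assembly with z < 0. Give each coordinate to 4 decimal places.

O1 = (0.2683·cos0.0°, 0.2683·sin0.0°, -0.0688) = (0.2683, 0.0000, -0.0688)
O2 = (0.2683·cos120.0°, 0.2683·sin120.0°, -0.0688) = (-0.1341, 0.2324, -0.0688)
arm 3 at φ=240.0°: e+L cos θ3 = 0.2619;  O3 = (-0.1310, -0.2268, -0.0771)
|O₂|²−|O₁|² = 0.0000;  |O₃|²−|O₁|² = -0.0022
[-0.8049 0.4647 0.0000]·P = 0.0000;  [-0.7985 -0.4537 -0.0166]·P = -0.0022
Cramer: x(z) = 0.0014-0.0105z;  y(z) = 0.0024-0.0181z
quadratic in z: (1.0004)z²+(0.1432)z+(-0.0840)=0, √Δ=0.5972 → z ∈ {-0.3700, 0.2269}; z = -0.3700 (taking z<0)
x = 0.0052, y = 0.0091

(0.0052, 0.0091, -0.3700)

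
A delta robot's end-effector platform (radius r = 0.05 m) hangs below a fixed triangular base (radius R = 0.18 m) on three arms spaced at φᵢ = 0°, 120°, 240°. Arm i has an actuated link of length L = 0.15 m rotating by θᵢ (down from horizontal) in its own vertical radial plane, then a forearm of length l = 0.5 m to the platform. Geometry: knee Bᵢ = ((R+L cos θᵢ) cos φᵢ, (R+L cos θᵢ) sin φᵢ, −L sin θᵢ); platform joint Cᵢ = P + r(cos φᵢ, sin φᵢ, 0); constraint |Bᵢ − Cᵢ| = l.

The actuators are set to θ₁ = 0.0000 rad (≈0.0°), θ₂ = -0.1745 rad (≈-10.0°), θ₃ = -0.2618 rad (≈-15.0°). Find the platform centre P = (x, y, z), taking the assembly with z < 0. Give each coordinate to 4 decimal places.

φ1=0.0°: virtual centre (0.2800, 0.0000, 0.0000), radius l
arm 2 at φ=120.0°: e+L cos θ2 = 0.2777;  S2 = (-0.1389, 0.2405, 0.0260)
arm 3 at φ=240.0°: e+L cos θ3 = 0.2749;  S3 = (-0.1374, -0.2381, 0.0388)
|S₂|²−|S₁|² = -0.0006;  |S₃|²−|S₁|² = -0.0013
linear system: -0.8377x+0.4810y = -0.0006−0.0521z; -0.8349x+-0.4761y = -0.0013−0.0776z
Cramer: x(z) = 0.0012+0.0776z;  y(z) = 0.0008+0.0269z
quadratic in z: (1.0068)z²+(-0.0433)z+(-0.1722)=0, √Δ=0.8340 → z ∈ {-0.3927, 0.4357}; z = -0.3927 (taking z<0)
x = -0.0293, y = -0.0098

(-0.0293, -0.0098, -0.3927)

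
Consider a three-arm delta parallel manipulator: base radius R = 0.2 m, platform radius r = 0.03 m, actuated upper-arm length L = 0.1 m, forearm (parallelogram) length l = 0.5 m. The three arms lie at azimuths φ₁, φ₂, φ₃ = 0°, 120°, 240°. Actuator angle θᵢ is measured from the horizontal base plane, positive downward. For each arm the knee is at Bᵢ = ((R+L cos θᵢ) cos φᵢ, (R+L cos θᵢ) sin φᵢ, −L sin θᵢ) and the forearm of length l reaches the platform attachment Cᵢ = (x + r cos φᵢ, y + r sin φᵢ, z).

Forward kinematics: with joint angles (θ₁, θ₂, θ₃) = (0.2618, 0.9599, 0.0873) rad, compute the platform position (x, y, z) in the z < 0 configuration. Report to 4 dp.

(0.0352, -0.0964, -0.4585)

centre 1 = (0.2666·cos0.0°, 0.2666·sin0.0°, -0.0259) = (0.2666, 0.0000, -0.0259)
centre 2 = (0.2274·cos120.0°, 0.2274·sin120.0°, -0.0819) = (-0.1137, 0.1969, -0.0819)
φ3=240.0°: virtual centre (-0.1348, -0.2335, -0.0087), radius l
|centre ₂|²−|centre ₁|² = -0.0133;  |centre ₃|²−|centre ₁|² = 0.0010
linear system: -0.7605x+0.3938y = -0.0133−-0.1121z; -0.8028x+-0.4670y = 0.0010−0.0343z
det = 0.6713;  x = 0.0087+-0.0578z,  y = -0.0171+0.1729z
sphere 1 gives Az²+Bz+C=0 with A=1.0332, B=0.0757, C=-0.1825;  B²−4AC=0.7601;  roots -0.4585, 0.3853;  negative root z = -0.4585
x = 0.0352, y = -0.0964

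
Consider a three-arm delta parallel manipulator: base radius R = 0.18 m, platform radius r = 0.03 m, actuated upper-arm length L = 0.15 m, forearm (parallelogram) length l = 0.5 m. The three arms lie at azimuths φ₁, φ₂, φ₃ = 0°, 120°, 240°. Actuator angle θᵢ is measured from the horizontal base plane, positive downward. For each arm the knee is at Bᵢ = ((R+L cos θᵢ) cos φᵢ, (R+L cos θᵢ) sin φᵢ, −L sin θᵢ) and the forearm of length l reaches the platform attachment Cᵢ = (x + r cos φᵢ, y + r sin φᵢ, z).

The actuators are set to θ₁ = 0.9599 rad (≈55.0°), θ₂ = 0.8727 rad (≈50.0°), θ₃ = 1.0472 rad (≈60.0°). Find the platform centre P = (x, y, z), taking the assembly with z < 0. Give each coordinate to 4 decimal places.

φ1=0.0°: virtual centre (0.2360, 0.0000, -0.1229), radius l
S2 = (0.2464·cos120.0°, 0.2464·sin120.0°, -0.1149) = (-0.1232, 0.2134, -0.1149)
S3 = (0.2250·cos240.0°, 0.2250·sin240.0°, -0.1299) = (-0.1125, -0.1949, -0.1299)
eliminate P² terms by subtracting sphere 1 from 2 and 3
[-0.7185 0.4268 0.0159]·P = 0.0031;  [-0.6971 -0.3897 -0.0141]·P = -0.0033
Cramer: x(z) = 0.0003+0.0003z;  y(z) = 0.0079-0.0367z
into |P−S₁|² = l²: 1.0013z² + 0.2450z + -0.1793 = 0;  Δ = 0.7782;  z = -0.5628 or 0.3181 → z<0 root = -0.5628
x = 0.0002, y = 0.0285

(0.0002, 0.0285, -0.5628)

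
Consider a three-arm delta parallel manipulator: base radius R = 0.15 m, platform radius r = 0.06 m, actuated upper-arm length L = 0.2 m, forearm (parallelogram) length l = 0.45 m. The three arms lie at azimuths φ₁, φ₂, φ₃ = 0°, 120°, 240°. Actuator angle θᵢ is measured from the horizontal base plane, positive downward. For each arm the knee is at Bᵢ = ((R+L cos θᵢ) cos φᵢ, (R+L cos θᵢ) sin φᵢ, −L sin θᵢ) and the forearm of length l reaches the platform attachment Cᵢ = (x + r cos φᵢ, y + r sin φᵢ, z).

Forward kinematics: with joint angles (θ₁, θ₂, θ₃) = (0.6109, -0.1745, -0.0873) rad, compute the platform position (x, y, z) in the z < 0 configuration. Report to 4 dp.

φ1=0.0°: virtual centre (0.2538, 0.0000, -0.1147), radius l
arm 2 at φ=120.0°: ρ2 = 0.2870;  S2 = (-0.1435, 0.2485, 0.0347)
φ3=240.0°: virtual centre (-0.1446, -0.2505, 0.0174), radius l
eliminate P² terms by subtracting sphere 1 from 2 and 3
linear system: -0.7946x+0.4970y = 0.0060−0.2989z; -0.7969x+-0.5010y = 0.0064−0.2643z
Cramer: x(z) = -0.0078+0.3540z;  y(z) = -0.0004-0.0354z
into |P−S₁|² = l²: 1.1266z² + 0.0443z + -0.1209 = 0;  Δ = 0.5468;  z = -0.3479 or 0.3085 → z<0 root = -0.3479
x = -0.1309, y = 0.0119

(-0.1309, 0.0119, -0.3479)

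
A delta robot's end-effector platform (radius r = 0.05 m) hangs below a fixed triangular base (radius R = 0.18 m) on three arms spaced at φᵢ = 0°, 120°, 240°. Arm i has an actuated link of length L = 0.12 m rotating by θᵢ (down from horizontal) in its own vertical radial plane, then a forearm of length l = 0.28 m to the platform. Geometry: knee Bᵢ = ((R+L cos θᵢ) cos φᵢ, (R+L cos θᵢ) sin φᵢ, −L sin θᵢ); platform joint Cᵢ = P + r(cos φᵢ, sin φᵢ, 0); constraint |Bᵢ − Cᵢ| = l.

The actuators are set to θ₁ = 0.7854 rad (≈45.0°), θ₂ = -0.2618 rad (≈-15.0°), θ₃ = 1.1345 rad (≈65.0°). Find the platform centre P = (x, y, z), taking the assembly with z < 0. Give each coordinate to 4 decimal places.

(-0.0197, 0.0978, -0.2023)

φ1=0.0°: virtual centre (0.2149, 0.0000, -0.0849), radius l
φ2=120.0°: virtual centre (-0.1230, 0.2130, 0.0311), radius l
O3 = (0.1807·cos240.0°, 0.1807·sin240.0°, -0.1088) = (-0.0904, -0.1565, -0.1088)
eliminate P² terms by subtracting sphere 1 from 2 and 3
plane₁₂: -0.6756x+0.4259y+0.2318z = 0.0081
Cramer: x(z) = 0.0027+0.1107z;  y(z) = 0.0232-0.3687z
into |P−O₁|² = l²: 1.1482z² + 0.1056z + -0.0256 = 0;  Δ = 0.1289;  z = -0.2023 or 0.1103 → z<0 root = -0.2023
x = -0.0197, y = 0.0978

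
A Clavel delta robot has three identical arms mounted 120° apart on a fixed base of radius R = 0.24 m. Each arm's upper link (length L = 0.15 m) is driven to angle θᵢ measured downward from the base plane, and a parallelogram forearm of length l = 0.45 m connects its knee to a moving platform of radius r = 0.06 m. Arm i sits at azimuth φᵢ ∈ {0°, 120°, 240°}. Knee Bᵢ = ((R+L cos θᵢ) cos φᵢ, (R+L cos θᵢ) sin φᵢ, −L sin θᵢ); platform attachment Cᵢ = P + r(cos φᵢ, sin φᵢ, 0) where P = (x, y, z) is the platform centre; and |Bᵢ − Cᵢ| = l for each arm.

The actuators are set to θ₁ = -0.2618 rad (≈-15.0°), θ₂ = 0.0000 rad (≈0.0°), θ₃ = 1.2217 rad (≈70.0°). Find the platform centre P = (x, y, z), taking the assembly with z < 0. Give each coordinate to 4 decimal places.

φ1=0.0°: virtual centre (0.3249, 0.0000, 0.0388), radius l
arm 2 at φ=120.0°: (R−r)+L cos θ2 = 0.3300;  S2 = (-0.1650, 0.2858, 0.0000)
arm 3 at φ=240.0°: (R−r)+L cos θ3 = 0.2313;  S3 = (-0.1157, -0.2003, -0.1410)
|S₂|²−|S₁|² = 0.0018;  |S₃|²−|S₁|² = -0.0337
plane₁₂: -0.9798x+0.5716y+-0.0776z = 0.0018
Cramer: x(z) = 0.0207-0.2640z;  y(z) = 0.0386-0.3168z
quadratic in z: (1.1701)z²+(0.0585)z+(-0.1069)=0, √Δ=0.7099 → z ∈ {-0.3284, 0.2784}; z = -0.3284 (taking z<0)
x = 0.1074, y = 0.1427

(0.1074, 0.1427, -0.3284)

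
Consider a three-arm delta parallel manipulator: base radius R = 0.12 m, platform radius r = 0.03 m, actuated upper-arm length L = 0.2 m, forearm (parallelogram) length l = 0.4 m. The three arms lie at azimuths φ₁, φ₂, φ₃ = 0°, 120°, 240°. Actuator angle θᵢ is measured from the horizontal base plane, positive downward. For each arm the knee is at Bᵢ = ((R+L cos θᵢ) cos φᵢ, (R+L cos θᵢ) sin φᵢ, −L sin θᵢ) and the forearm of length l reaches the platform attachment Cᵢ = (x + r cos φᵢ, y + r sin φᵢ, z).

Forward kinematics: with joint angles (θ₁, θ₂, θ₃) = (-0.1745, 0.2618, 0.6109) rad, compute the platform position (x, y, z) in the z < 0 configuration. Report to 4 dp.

centre 1 = (0.2870·cos0.0°, 0.2870·sin0.0°, 0.0347) = (0.2870, 0.0000, 0.0347)
arm 2 at φ=120.0°: (R−r)+L cos θ2 = 0.2832;  centre 2 = (-0.1416, 0.2452, -0.0518)
φ3=240.0°: virtual centre (-0.1269, -0.2198, -0.1147), radius l
eliminate P² terms by subtracting sphere 1 from 2 and 3
[-0.8571 0.4905 -0.1730]·P = -0.0007;  [-0.8278 -0.4396 -0.2989]·P = -0.0060
det = 0.7828;  x = 0.0041+-0.2844z,  y = 0.0058+-0.1443z
quadratic in z: (1.1017)z²+(0.0898)z+(-0.0788)=0, √Δ=0.5959 → z ∈ {-0.3112, 0.2297}; z = -0.3112 (taking z<0)
x = 0.0926, y = 0.0507

(0.0926, 0.0507, -0.3112)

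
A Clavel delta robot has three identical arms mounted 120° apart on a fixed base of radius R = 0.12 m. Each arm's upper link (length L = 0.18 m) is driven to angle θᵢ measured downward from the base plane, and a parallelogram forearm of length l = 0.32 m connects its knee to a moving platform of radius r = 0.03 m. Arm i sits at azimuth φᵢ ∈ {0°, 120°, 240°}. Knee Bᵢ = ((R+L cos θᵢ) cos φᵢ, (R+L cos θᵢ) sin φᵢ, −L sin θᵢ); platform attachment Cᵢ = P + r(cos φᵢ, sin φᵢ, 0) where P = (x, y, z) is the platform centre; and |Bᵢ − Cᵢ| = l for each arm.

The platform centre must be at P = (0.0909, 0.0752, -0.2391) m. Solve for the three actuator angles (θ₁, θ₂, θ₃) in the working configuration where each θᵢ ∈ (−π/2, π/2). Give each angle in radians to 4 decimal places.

θ₁ = -0.0872, θ₂ = 0.3490, θ₃ = 0.9599

rotate P by −φ1: (0.0909, 0.0752, -0.2391)
  A cos θ + B sin θ = C:  -0.0009·cos θ + -0.2391·sin θ = 0.0199
  √(A²+B²)=0.2391;  θ1 = -1.5746+1.4873 ≈ -0.0872
arm 2 (φ=120.0°): x'=0.0197, y'=-0.1163
  e−x'=0.0703;  (l²−L²−(e−x')²−y'²−z²)/2L = -0.0157
  √(A²+B²)=0.2492;  θ2 = -1.2847+1.6338 ≈ 0.3490
φ3=240.0° → target in arm frame (-0.1106, 0.0411)
  A cos θ + B sin θ = C:  0.2006·cos θ + -0.2391·sin θ = -0.0808
  √(A²+B²)=0.3121;  θ3 = -0.8728+1.8327 ≈ 0.9599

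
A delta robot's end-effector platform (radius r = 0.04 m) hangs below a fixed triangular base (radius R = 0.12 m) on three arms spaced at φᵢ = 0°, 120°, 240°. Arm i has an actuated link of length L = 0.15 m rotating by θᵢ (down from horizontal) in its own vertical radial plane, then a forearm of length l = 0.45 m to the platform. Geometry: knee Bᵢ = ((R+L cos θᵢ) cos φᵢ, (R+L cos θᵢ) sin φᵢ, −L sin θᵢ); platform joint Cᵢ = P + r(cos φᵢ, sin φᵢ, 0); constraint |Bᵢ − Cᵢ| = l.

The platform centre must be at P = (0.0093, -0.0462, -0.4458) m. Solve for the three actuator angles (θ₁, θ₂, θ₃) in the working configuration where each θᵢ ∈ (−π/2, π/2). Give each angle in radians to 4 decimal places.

arm 1 (φ=0.0°): x'=0.0093, y'=-0.0462
  A=0.0707, B=-0.4458, C=(l²−L²−A²−y'²−z²)/(2L)=-0.0862
  γ=atan2(-0.4458,0.0707)=-1.4135;  ψ=arccos(-0.1911)=1.7630;  θ1=γ+ψ≈0.3495
rotate P by −φ2: (-0.0447, 0.0150, -0.4458)
  e−x'=0.1247;  (l²−L²−(e−x')²−y'²−z²)/2L = -0.1150
  γ=atan2(-0.4458,0.1247)=-1.2981;  ψ=arccos(-0.2485)=1.8219;  θ2=γ+ψ≈0.5238
φ3=240.0° → target in arm frame (0.0354, 0.0312)
  A=0.0446, B=-0.4458, C=(l²−L²−A²−y'²−z²)/(2L)=-0.0723
  √(A²+B²)=0.4480;  θ3 = -1.4710+1.7330 ≈ 0.2620

θ₁ = 0.3495, θ₂ = 0.5238, θ₃ = 0.2620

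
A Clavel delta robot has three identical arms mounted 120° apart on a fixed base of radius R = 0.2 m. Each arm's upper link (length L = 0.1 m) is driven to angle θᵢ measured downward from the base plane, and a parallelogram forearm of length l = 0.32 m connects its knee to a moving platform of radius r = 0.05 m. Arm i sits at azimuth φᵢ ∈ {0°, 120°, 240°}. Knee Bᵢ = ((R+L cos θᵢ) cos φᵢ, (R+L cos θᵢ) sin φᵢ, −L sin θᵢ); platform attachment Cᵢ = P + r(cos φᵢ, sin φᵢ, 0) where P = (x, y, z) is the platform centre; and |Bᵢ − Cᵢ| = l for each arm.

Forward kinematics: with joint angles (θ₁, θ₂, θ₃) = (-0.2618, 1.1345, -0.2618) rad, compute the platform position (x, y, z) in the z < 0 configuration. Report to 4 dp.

centre 1 = (0.2466·cos0.0°, 0.2466·sin0.0°, 0.0259) = (0.2466, 0.0000, 0.0259)
arm 2 at φ=120.0°: e+L cos θ2 = 0.1923;  centre 2 = (-0.0961, 0.1665, -0.0906)
centre 3 = (0.2466·cos240.0°, 0.2466·sin240.0°, 0.0259) = (-0.1233, -0.2136, 0.0259)
|centre ₂|²−|centre ₁|² = -0.0163;  |centre ₃|²−|centre ₁|² = 0.0000
plane₁₂: -0.6854x+0.3330y+-0.2330z = -0.0163
Cramer: x(z) = 0.0129-0.1846z;  y(z) = -0.0224+0.3198z
into |P−centre ₁|² = l²: 1.1363z² + 0.0202z + -0.0466 = 0;  Δ = 0.2123;  z = -0.2116 or 0.1939 → z<0 root = -0.2116
x = 0.0520, y = -0.0900

(0.0520, -0.0900, -0.2116)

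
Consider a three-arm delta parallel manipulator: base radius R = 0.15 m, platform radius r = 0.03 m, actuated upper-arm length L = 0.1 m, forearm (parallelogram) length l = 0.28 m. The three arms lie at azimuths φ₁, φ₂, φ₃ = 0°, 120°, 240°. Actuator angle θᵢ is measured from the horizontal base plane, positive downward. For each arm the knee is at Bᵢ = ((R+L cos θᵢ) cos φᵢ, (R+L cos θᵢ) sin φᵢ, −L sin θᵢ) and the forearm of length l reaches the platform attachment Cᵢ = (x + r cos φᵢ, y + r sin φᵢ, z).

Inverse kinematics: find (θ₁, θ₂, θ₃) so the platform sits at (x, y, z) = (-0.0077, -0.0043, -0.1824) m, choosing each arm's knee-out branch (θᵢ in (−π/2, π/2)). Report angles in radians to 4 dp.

φ1=0.0° → target in arm frame (-0.0077, -0.0043)
  e−x'=0.1277;  (l²−L²−(e−x')²−y'²−z²)/2L = 0.0940
  θ1 = atan2(B,A) + arccos(C/0.2227) = 0.1749
rotate P by −φ2: (0.0001, 0.0088, -0.1824)
  A=0.1199, B=-0.1824, C=(l²−L²−A²−y'²−z²)/(2L)=0.1034
  γ=atan2(-0.1824,0.1199)=-0.9894;  ψ=arccos(0.4738)=1.0772;  θ2=γ+ψ≈0.0878
arm 3 (φ=240.0°): x'=0.0076, y'=-0.0045
  A cos θ + B sin θ = C:  0.1124·cos θ + -0.1824·sin θ = 0.1124
  √(A²+B²)=0.2143;  θ3 = -1.0184+1.0188 ≈ 0.0004

θ₁ = 0.1749, θ₂ = 0.0878, θ₃ = 0.0004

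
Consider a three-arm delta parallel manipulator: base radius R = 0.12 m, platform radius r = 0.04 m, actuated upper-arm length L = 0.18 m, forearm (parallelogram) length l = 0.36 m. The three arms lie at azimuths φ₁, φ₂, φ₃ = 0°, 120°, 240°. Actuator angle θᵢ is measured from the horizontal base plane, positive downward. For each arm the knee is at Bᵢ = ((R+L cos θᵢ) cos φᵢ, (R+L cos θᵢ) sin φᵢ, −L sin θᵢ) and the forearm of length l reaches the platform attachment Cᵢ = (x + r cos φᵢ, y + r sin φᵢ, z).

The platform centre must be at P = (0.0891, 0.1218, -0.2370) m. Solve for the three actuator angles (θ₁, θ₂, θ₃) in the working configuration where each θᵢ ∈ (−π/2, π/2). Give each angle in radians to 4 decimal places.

θ₁ = -0.3492, θ₂ = -0.1749, θ₃ = 0.8728

φ1=0.0° → target in arm frame (0.0891, 0.1218)
  A=-0.0091, B=-0.2370, C=(l²−L²−A²−y'²−z²)/(2L)=0.0725
  γ=atan2(-0.2370,-0.0091)=-1.6092;  ψ=arccos(0.3058)=1.2600;  θ1=γ+ψ≈-0.3492
φ2=120.0° → target in arm frame (0.0609, -0.1381)
  A cos θ + B sin θ = C:  0.0191·cos θ + -0.2370·sin θ = 0.0600
  √(A²+B²)=0.2378;  θ2 = -1.4905+1.3156 ≈ -0.1749
φ3=240.0° → target in arm frame (-0.1500, 0.0163)
  A cos θ + B sin θ = C:  0.2300·cos θ + -0.2370·sin θ = -0.0337
  θ3 = atan2(B,A) + arccos(C/0.3303) = 0.8728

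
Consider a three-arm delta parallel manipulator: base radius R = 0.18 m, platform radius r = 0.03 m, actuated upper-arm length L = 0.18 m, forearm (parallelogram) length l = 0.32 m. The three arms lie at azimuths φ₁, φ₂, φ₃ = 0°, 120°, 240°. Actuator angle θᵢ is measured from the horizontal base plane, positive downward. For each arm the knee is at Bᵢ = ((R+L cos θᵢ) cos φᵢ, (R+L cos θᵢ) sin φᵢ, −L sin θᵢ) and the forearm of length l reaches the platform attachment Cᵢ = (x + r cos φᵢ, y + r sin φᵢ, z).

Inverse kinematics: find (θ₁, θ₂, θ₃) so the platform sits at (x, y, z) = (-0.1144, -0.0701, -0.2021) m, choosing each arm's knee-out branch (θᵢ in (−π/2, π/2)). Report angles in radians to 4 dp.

φ1=0.0° → target in arm frame (-0.1144, -0.0701)
  e−x'=0.2644;  (l²−L²−(e−x')²−y'²−z²)/2L = -0.1268
  θ1 = atan2(B,A) + arccos(C/0.3328) = 1.3092
rotate P by −φ2: (-0.0035, 0.1341, -0.2021)
  A cos θ + B sin θ = C:  0.1535·cos θ + -0.2021·sin θ = -0.0344
  √(A²+B²)=0.2538;  θ2 = -0.9212+1.7069 ≈ 0.7857
arm 3 (φ=240.0°): x'=0.1179, y'=-0.0640
  A cos θ + B sin θ = C:  0.0321·cos θ + -0.2021·sin θ = 0.0667
  √(A²+B²)=0.2046;  θ3 = -1.4133+1.2386 ≈ -0.1748

θ₁ = 1.3092, θ₂ = 0.7857, θ₃ = -0.1748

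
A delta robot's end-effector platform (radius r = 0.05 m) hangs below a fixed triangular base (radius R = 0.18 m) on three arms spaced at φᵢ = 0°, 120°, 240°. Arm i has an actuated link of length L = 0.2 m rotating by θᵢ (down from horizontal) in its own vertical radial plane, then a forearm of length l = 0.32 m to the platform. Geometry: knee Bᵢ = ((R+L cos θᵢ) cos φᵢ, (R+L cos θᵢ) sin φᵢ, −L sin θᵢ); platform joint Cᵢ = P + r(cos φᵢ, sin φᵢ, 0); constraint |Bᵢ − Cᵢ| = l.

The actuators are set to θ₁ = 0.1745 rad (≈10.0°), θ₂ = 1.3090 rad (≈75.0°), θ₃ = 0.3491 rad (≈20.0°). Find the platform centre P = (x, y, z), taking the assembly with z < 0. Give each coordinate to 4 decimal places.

(0.0804, -0.1126, -0.2048)

φ1=0.0°: virtual centre (0.3270, 0.0000, -0.0347), radius l
arm 2 at φ=120.0°: (R−r)+L cos θ2 = 0.1818;  S2 = (-0.0909, 0.1574, -0.1932)
φ3=240.0°: virtual centre (-0.1590, -0.2753, -0.0684), radius l
subtract pairs → two planes through P
plane₁₂: -0.8357x+0.3148y+-0.3169z = -0.0378
det = 0.7662;  x = 0.0281+-0.2555z,  y = -0.0453+0.3285z
into |P−S₁|² = l²: 1.1732z² + 0.1924z + -0.0098 = 0;  Δ = 0.0831;  z = -0.2048 or 0.0409 → z<0 root = -0.2048
x = 0.0804, y = -0.1126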